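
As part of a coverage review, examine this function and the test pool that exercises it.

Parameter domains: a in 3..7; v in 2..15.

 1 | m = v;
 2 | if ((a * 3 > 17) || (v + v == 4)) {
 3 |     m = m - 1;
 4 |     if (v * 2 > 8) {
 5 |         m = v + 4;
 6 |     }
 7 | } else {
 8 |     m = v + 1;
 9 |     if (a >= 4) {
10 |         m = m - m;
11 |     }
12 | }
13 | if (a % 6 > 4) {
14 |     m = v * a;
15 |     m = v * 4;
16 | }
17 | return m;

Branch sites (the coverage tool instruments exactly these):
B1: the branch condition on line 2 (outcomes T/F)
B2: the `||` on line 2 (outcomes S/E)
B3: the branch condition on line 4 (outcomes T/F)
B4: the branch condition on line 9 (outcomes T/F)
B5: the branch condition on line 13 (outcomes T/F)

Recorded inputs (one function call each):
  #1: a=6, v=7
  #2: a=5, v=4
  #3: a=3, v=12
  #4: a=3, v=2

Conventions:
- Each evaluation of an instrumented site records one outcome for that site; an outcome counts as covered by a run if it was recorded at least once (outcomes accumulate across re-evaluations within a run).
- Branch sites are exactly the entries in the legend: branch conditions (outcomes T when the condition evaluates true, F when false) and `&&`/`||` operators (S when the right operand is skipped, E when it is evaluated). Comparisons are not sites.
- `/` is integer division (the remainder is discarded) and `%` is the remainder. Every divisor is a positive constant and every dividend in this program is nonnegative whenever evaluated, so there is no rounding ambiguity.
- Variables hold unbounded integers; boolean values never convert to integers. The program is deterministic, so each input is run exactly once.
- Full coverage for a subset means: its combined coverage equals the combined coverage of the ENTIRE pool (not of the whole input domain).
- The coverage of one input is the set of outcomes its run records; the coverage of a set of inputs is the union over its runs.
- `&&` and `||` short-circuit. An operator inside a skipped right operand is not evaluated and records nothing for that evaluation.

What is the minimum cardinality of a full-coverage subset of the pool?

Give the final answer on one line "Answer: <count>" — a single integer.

#1 (a=6, v=7) -> B2->S, B1->T, B3->T, B5->F; covered: B1=T, B2=S, B3=T, B5=F
#2 (a=5, v=4) -> B2->E, B1->F, B4->T, B5->T; covered: B1=F, B2=E, B4=T, B5=T
#3 (a=3, v=12) -> B2->E, B1->F, B4->F, B5->F; covered: B1=F, B2=E, B4=F, B5=F
#4 (a=3, v=2) -> B2->E, B1->T, B3->F, B5->F; covered: B1=T, B2=E, B3=F, B5=F
the full pool covers 10 outcomes: B1=T, B1=F, B2=S, B2=E, B3=T, B3=F, B4=T, B4=F, B5=T, B5=F
size 1 is not enough: best union over all size-1 subsets is 4/10
size 2 is not enough: best union over all size-2 subsets is 8/10
size 3 is not enough: best union over all size-3 subsets is 9/10
at size 4, {1, 2, 3, 4} reaches all 10 outcomes; every lexicographically earlier size-4 subset fails

Answer: 4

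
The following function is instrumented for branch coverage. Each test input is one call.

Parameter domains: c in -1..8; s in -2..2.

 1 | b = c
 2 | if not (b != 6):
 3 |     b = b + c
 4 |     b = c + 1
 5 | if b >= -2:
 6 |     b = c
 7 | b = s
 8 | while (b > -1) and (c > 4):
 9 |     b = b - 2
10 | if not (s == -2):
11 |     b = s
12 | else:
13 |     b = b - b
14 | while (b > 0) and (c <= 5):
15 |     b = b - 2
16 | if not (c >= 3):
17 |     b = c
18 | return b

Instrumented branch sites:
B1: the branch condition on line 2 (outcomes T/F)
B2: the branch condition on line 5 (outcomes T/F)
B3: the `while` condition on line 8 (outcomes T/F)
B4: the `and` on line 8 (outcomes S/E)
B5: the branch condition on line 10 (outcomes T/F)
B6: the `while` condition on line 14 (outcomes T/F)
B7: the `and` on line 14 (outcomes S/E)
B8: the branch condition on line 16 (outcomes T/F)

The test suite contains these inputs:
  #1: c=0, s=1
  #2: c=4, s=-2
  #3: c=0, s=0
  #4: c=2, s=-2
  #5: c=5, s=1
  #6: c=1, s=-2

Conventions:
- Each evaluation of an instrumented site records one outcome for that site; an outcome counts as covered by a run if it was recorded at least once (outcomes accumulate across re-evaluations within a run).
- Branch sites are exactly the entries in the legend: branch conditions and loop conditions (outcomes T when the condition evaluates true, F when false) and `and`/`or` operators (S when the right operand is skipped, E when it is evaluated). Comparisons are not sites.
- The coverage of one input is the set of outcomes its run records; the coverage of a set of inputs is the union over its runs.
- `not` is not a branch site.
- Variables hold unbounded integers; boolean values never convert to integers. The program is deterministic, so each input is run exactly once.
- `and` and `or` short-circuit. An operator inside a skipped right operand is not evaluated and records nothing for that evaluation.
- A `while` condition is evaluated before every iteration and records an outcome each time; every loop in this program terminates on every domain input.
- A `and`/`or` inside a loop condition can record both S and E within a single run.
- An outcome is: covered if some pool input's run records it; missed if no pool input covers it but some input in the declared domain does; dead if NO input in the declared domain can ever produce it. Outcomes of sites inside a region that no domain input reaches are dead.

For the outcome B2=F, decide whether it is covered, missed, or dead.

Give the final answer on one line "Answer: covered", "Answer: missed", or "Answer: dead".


no pool input records B2=F
checking all 50 inputs in the declared domain: B2=F is never recorded -> dead
Answer: dead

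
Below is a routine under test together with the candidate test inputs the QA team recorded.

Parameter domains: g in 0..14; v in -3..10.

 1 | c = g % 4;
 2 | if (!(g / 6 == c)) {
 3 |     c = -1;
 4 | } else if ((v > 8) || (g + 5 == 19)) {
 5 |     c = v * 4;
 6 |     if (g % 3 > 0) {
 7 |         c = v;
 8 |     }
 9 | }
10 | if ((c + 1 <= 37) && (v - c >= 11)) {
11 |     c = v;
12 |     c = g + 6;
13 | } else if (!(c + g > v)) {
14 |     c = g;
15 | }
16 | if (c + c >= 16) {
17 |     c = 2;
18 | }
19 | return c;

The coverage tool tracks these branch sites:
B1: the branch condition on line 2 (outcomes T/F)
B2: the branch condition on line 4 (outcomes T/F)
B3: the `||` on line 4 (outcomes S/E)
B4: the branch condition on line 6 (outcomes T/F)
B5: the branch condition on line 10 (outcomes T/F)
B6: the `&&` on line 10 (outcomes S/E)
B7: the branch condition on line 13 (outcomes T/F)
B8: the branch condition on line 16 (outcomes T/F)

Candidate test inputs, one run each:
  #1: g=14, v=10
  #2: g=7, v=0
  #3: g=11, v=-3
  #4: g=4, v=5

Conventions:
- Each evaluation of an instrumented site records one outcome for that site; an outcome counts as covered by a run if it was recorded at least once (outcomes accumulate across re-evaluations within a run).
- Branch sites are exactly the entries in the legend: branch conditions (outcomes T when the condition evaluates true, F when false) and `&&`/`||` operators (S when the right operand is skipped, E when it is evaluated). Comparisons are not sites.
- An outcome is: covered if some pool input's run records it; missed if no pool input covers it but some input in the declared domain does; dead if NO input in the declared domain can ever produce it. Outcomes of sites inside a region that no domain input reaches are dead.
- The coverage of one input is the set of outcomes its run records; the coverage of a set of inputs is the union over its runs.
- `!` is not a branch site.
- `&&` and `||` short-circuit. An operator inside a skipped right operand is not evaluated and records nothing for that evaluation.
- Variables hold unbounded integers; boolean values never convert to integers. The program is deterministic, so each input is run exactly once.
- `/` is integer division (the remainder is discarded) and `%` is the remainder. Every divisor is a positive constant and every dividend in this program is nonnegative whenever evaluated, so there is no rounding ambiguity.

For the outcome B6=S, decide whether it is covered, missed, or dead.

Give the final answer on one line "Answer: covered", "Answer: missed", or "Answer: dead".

no pool input records B6=S
but domain input (g=0, v=10) does record it -> reachable, so missed

Answer: missed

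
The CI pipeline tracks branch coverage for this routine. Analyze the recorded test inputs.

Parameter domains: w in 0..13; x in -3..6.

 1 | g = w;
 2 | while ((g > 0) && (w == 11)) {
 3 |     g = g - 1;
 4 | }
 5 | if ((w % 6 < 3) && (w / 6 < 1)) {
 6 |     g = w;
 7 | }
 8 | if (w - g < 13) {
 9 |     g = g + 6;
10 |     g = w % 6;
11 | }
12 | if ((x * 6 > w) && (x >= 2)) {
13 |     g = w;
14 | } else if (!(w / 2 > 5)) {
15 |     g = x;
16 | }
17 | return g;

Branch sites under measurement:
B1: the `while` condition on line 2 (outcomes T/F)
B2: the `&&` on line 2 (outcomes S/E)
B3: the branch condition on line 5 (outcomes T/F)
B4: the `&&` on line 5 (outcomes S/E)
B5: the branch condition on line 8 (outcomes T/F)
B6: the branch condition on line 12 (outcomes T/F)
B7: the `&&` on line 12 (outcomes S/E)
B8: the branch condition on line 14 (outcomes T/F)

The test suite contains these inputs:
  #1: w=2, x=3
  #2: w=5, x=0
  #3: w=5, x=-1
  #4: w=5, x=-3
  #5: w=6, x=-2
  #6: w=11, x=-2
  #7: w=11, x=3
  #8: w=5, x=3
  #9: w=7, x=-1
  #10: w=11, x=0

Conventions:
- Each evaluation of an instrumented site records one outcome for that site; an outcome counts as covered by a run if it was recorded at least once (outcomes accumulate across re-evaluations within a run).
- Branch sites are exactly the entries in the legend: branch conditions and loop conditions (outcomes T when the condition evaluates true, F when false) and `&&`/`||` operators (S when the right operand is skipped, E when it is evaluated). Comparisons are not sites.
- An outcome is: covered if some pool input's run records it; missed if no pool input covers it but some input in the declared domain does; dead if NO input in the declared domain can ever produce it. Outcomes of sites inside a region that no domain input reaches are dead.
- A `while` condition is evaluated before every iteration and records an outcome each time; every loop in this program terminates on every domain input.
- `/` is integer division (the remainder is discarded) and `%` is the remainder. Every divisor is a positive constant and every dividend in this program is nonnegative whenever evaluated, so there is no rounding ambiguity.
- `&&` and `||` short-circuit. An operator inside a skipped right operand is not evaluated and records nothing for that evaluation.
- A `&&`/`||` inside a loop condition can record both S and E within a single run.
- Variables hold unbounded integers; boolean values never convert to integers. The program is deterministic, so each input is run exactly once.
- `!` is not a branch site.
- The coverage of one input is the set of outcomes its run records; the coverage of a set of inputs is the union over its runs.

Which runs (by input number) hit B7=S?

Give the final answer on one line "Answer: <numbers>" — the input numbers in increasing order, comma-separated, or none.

input #1 (w=2, x=3): misses B7=S
input #2 (w=5, x=0): covers B7=S
input #3 (w=5, x=-1): covers B7=S
input #4 (w=5, x=-3): covers B7=S
input #5 (w=6, x=-2): covers B7=S
input #6 (w=11, x=-2): covers B7=S
input #7 (w=11, x=3): misses B7=S
input #8 (w=5, x=3): misses B7=S
input #9 (w=7, x=-1): covers B7=S
input #10 (w=11, x=0): covers B7=S

Answer: 2, 3, 4, 5, 6, 9, 10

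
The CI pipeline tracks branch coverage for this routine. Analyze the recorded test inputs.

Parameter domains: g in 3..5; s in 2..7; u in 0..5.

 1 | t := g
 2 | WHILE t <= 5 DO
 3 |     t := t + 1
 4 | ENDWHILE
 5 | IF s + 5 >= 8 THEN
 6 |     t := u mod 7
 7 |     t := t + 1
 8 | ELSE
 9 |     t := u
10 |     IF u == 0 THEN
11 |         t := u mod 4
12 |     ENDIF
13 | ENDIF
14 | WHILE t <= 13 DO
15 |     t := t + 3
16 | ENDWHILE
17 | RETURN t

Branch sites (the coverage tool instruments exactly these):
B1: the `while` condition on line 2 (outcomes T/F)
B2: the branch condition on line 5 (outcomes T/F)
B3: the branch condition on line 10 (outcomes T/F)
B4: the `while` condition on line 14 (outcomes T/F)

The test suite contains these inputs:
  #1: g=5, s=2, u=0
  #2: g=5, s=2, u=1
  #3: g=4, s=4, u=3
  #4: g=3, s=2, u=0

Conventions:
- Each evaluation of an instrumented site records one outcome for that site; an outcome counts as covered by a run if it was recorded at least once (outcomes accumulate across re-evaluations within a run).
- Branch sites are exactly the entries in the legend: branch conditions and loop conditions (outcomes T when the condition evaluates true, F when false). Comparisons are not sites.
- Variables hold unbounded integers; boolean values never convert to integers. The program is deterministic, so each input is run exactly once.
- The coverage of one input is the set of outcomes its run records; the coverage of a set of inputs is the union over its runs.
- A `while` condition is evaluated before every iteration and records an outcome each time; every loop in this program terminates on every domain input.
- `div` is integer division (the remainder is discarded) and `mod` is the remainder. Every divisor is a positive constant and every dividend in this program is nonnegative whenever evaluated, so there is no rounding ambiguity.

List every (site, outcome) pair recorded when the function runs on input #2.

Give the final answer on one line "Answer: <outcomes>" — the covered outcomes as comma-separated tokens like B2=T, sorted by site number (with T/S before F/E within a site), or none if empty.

Event log for input #2 (g=5, s=2, u=1):
  B1->T, B1->F, B2->F, B3->F, B4->T, B4->T, B4->T, B4->T, B4->T, B4->F
distinct outcomes covered: B1=T, B1=F, B2=F, B3=F, B4=T, B4=F

Answer: B1=T, B1=F, B2=F, B3=F, B4=T, B4=F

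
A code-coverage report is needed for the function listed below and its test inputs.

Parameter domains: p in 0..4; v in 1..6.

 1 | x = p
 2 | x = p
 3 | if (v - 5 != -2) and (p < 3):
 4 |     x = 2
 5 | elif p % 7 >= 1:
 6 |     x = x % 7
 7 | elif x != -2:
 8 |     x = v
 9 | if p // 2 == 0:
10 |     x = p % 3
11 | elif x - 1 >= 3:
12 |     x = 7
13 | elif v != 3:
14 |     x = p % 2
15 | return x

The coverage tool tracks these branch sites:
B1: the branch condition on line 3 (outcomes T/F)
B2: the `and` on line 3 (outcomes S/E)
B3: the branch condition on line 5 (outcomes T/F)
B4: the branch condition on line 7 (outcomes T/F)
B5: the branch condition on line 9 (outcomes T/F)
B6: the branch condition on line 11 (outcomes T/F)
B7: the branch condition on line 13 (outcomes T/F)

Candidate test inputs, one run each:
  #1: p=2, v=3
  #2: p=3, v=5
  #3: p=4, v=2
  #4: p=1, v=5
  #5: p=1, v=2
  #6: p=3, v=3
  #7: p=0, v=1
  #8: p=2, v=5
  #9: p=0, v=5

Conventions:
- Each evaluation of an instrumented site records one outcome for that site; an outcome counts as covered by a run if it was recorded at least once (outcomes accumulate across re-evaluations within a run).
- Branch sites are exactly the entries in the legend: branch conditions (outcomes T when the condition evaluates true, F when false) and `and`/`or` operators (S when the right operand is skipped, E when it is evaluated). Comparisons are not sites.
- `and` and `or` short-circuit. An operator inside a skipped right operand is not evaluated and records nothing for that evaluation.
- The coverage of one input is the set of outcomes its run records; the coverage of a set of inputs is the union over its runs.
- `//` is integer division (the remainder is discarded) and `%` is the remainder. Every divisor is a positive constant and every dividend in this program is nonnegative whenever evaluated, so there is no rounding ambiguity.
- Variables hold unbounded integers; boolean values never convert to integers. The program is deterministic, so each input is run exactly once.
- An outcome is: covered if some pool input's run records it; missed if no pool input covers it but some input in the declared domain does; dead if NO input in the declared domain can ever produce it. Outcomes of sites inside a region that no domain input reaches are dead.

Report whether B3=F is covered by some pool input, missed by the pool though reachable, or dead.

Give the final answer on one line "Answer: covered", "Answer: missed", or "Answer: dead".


no pool input records B3=F
but domain input (p=0, v=3) does record it -> reachable, so missed
Answer: missed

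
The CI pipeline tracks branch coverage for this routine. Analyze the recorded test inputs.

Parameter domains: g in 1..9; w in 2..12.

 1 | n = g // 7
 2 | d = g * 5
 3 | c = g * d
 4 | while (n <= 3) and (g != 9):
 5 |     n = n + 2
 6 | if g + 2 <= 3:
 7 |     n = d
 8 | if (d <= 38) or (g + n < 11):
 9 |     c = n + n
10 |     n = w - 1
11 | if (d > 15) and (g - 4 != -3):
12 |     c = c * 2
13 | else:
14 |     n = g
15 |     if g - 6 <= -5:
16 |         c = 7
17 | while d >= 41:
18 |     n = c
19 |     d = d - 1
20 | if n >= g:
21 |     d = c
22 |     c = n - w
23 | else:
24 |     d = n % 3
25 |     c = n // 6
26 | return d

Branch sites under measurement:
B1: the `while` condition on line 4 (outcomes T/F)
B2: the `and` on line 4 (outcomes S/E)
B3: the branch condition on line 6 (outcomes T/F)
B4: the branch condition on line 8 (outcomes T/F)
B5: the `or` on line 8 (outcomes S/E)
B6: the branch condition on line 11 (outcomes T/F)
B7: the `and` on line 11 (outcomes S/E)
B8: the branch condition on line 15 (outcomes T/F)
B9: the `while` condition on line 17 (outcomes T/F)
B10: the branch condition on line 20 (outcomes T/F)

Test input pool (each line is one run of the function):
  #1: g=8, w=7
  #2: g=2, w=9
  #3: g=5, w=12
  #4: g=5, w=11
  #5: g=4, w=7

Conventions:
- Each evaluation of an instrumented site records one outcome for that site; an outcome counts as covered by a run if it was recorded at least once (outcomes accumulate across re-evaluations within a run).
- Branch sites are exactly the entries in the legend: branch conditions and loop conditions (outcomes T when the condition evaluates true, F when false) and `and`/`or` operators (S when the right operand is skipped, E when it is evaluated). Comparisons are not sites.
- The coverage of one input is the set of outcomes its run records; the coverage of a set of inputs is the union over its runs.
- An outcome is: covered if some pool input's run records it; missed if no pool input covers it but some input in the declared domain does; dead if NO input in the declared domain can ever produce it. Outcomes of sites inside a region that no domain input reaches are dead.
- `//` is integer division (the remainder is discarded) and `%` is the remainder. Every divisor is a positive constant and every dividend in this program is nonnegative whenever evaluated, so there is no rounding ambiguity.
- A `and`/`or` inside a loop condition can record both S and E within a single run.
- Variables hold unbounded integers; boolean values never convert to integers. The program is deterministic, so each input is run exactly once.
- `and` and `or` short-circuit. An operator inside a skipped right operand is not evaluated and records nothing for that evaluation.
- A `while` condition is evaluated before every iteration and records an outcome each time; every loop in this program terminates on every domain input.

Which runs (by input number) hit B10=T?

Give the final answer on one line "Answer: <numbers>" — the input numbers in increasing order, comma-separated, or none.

input #1 (g=8, w=7): misses B10=T
input #2 (g=2, w=9): covers B10=T
input #3 (g=5, w=12): covers B10=T
input #4 (g=5, w=11): covers B10=T
input #5 (g=4, w=7): covers B10=T

Answer: 2, 3, 4, 5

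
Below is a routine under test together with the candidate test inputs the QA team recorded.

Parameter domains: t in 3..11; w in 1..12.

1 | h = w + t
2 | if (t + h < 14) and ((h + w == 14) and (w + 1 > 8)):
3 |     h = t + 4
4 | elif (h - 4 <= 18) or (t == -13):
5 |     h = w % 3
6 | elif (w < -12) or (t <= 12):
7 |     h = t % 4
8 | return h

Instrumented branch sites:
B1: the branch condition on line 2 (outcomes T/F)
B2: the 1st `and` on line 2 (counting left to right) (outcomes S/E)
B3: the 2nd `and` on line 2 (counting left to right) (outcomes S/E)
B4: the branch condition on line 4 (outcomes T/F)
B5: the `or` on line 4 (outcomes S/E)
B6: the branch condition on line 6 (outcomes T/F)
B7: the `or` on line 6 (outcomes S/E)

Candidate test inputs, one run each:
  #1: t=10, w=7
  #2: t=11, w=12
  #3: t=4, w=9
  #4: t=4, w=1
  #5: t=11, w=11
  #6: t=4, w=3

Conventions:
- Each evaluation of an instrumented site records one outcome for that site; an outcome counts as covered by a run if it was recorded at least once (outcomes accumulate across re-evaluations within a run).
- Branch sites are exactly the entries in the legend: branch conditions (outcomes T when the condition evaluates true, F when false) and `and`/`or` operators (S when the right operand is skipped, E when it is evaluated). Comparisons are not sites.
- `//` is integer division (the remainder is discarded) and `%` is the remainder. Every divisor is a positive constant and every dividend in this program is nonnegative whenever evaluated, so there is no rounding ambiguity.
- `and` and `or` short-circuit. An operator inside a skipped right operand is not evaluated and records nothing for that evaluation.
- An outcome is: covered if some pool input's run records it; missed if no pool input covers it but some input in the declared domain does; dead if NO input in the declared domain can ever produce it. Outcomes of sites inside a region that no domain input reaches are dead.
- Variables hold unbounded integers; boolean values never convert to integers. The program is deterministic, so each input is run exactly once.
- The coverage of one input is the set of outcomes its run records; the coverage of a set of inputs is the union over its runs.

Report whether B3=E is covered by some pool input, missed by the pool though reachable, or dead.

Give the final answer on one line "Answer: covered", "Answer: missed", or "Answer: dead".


no pool input records B3=E
but domain input (t=4, w=5) does record it -> reachable, so missed
Answer: missed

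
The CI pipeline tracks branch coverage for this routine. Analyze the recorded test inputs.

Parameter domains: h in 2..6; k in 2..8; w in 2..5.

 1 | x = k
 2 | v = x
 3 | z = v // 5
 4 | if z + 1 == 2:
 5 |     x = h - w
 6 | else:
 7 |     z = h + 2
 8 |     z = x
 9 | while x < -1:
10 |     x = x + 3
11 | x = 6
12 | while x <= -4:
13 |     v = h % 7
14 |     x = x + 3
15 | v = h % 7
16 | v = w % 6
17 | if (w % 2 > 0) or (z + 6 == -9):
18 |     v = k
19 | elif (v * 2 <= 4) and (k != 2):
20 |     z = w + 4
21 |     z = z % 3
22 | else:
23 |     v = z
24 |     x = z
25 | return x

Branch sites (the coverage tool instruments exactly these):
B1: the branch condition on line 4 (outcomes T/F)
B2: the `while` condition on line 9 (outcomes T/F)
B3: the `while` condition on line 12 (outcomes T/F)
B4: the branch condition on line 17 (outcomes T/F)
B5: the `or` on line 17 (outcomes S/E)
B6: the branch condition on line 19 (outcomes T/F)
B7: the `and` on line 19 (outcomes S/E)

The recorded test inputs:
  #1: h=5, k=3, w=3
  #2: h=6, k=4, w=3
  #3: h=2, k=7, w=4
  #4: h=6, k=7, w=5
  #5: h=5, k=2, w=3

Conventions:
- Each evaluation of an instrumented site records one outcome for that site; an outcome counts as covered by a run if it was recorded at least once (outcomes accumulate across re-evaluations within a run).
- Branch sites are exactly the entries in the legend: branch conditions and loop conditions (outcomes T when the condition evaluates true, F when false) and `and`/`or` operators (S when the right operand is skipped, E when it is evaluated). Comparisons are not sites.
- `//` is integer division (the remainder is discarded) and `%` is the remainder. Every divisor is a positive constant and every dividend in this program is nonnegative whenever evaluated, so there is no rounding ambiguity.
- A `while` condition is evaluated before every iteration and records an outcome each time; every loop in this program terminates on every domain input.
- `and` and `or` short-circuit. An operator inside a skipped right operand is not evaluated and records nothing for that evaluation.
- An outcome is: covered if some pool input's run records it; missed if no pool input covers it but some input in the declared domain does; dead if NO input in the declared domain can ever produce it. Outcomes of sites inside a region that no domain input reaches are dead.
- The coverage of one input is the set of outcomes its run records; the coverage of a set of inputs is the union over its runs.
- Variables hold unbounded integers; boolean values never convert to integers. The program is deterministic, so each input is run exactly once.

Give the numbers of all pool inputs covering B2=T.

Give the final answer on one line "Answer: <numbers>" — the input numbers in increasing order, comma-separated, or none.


input #1 (h=5, k=3, w=3): never hits B2=T
input #2 (h=6, k=4, w=3): never hits B2=T
input #3 (h=2, k=7, w=4): hits B2=T
input #4 (h=6, k=7, w=5): never hits B2=T
input #5 (h=5, k=2, w=3): never hits B2=T
Answer: 3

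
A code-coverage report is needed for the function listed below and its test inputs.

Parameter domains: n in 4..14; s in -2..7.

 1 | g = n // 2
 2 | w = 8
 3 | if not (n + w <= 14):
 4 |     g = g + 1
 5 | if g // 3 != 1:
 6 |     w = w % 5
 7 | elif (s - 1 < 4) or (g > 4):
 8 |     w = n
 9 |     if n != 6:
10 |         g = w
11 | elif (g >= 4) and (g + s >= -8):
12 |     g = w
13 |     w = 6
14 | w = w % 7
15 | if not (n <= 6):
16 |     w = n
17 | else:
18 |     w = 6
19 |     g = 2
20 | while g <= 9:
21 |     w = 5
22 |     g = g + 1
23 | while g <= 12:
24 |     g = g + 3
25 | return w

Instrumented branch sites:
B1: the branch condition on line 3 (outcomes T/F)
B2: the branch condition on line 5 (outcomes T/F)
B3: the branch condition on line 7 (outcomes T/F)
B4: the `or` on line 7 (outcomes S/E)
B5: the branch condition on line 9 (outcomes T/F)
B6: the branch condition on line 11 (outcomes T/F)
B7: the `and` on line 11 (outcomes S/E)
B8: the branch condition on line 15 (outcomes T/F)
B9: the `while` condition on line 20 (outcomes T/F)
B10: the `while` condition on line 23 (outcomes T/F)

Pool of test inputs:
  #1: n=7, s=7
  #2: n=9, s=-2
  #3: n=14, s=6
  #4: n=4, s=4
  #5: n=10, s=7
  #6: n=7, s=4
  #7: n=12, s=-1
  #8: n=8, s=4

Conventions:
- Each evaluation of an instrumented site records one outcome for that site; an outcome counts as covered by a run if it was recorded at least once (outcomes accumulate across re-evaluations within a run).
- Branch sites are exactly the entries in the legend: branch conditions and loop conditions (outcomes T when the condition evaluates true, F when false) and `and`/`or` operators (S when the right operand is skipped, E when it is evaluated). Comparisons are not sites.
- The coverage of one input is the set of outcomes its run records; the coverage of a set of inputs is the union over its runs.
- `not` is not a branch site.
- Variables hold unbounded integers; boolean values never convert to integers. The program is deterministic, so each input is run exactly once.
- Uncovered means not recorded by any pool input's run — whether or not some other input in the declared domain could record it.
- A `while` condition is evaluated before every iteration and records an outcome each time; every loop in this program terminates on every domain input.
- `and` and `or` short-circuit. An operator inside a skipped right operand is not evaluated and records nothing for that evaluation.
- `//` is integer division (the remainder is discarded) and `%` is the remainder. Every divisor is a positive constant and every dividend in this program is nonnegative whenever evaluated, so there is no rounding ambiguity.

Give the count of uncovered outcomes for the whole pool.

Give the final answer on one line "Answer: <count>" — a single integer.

input #1, n=7, s=7: events B1->T, B2->F, B4->E, B3->F, B7->E, B6->T, B8->T, B9->T, B9->T, B9->F, B10->T, B10->F; outcomes B1=T, B2=F, B3=F, B4=E, B6=T, B7=E, B8=T, B9=T, B9=F, B10=T, B10=F
input #2, n=9, s=-2: events B1->T, B2->F, B4->S, B3->T, B5->T, B8->T, B9->T, B9->F, B10->T, B10->F; outcomes B1=T, B2=F, B3=T, B4=S, B5=T, B8=T, B9=T, B9=F, B10=T, B10=F
input #3, n=14, s=6: events B1->T, B2->T, B8->T, B9->T, B9->T, B9->F, B10->T, B10->F; outcomes B1=T, B2=T, B8=T, B9=T, B9=F, B10=T, B10=F
input #4, n=4, s=4: events B1->F, B2->T, B8->F, B9->T, B9->T, B9->T, B9->T, B9->T, B9->T, B9->T, B9->T, B9->F, B10->T, B10->F; outcomes B1=F, B2=T, B8=F, B9=T, B9=F, B10=T, B10=F
input #5, n=10, s=7: events B1->T, B2->T, B8->T, B9->T, B9->T, B9->T, B9->T, B9->F, B10->T, B10->F; outcomes B1=T, B2=T, B8=T, B9=T, B9=F, B10=T, B10=F
input #6, n=7, s=4: events B1->T, B2->F, B4->S, B3->T, B5->T, B8->T, B9->T, B9->T, B9->T, B9->F, B10->T, B10->F; outcomes B1=T, B2=F, B3=T, B4=S, B5=T, B8=T, B9=T, B9=F, B10=T, B10=F
input #7, n=12, s=-1: events B1->T, B2->T, B8->T, B9->T, B9->T, B9->T, B9->F, B10->T, B10->F; outcomes B1=T, B2=T, B8=T, B9=T, B9=F, B10=T, B10=F
input #8, n=8, s=4: events B1->T, B2->F, B4->S, B3->T, B5->T, B8->T, B9->T, B9->T, B9->F, B10->T, B10->F; outcomes B1=T, B2=F, B3=T, B4=S, B5=T, B8=T, B9=T, B9=F, B10=T, B10=F
union over the pool: B1=T, B1=F, B2=T, B2=F, B3=T, B3=F, B4=S, B4=E, B5=T, B6=T, B7=E, B8=T, B8=F, B9=T, B9=F, B10=T, B10=F
uncovered (3 of 20): B5=F, B6=F, B7=S

Answer: 3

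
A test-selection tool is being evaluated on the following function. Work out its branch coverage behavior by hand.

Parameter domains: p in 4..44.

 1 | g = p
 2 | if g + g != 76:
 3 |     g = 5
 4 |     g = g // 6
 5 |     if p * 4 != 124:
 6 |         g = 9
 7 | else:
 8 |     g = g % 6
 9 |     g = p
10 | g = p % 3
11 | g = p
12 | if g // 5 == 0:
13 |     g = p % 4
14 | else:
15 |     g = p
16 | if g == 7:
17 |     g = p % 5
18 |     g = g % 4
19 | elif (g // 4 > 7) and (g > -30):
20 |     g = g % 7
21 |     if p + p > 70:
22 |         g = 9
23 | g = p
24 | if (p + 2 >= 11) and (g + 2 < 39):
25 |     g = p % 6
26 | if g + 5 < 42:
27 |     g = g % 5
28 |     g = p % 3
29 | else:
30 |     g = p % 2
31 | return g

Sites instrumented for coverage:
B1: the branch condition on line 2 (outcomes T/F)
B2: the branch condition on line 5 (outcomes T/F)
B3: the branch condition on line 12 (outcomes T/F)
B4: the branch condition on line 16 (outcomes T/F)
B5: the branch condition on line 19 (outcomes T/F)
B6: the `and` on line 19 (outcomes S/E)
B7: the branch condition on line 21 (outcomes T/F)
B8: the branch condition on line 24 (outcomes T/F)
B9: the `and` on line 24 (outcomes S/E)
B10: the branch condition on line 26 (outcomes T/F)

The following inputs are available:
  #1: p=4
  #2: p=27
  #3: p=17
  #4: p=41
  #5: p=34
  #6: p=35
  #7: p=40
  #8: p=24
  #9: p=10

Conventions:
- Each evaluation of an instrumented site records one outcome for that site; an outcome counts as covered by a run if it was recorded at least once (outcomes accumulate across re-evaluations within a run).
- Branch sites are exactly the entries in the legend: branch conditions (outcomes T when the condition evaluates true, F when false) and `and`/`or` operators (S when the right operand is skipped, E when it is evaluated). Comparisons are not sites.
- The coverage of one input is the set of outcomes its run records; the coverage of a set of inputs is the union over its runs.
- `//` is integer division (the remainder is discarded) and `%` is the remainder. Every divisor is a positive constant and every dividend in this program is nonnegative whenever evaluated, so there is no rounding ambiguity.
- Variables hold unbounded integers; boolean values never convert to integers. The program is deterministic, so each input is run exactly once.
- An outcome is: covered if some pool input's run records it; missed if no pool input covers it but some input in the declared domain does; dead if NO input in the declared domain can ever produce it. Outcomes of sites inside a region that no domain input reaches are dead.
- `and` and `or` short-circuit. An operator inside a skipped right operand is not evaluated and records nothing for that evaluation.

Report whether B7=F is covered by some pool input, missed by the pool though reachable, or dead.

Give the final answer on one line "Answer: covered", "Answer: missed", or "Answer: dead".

B7=F is recorded by pool input(s) 5, 6 -> covered

Answer: covered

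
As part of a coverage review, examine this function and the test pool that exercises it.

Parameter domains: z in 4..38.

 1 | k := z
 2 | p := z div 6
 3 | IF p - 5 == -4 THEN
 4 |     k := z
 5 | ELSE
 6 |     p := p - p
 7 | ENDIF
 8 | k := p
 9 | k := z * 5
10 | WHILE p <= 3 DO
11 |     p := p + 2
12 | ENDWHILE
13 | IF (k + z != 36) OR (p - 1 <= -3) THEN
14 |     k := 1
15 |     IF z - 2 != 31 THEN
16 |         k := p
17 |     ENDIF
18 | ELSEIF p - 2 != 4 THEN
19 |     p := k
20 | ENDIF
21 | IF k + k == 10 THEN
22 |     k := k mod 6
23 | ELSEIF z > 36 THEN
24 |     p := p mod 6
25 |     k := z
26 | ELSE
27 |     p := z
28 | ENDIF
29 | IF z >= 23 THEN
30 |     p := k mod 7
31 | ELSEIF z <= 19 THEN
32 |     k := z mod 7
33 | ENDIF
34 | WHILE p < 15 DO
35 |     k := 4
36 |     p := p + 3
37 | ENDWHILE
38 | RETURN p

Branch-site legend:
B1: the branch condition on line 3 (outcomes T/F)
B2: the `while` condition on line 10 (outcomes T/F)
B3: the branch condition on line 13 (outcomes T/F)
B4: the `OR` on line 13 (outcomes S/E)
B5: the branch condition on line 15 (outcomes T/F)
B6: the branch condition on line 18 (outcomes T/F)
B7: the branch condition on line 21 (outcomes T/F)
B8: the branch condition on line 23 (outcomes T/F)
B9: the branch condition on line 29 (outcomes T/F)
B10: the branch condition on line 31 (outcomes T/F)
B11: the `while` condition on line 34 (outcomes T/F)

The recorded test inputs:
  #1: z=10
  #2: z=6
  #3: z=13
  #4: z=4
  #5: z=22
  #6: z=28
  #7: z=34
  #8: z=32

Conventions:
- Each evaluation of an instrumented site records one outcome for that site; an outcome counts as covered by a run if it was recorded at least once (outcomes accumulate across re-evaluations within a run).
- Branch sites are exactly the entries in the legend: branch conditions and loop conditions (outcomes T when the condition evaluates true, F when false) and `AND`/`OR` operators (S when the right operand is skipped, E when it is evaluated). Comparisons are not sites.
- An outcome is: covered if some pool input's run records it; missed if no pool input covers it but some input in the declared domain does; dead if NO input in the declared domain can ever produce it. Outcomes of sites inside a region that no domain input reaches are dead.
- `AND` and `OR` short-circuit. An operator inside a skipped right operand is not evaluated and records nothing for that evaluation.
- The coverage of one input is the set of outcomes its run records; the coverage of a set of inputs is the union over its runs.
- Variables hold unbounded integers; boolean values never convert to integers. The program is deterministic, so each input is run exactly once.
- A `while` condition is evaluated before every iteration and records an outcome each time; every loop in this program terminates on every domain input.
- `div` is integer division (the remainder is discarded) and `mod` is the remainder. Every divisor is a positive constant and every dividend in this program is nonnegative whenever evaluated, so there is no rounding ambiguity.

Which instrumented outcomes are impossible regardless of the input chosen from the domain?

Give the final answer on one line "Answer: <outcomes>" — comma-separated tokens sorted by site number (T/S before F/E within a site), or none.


sweeping the full domain (35 inputs) for each outcome:
  B6=F: zero occurrences over every domain input -> dead
  reachable outcomes have witnesses, e.g. B1=T (e.g. z=6), B1=F (e.g. z=4), B2=T (e.g. z=4), B2=F (e.g. z=4)
Answer: B6=F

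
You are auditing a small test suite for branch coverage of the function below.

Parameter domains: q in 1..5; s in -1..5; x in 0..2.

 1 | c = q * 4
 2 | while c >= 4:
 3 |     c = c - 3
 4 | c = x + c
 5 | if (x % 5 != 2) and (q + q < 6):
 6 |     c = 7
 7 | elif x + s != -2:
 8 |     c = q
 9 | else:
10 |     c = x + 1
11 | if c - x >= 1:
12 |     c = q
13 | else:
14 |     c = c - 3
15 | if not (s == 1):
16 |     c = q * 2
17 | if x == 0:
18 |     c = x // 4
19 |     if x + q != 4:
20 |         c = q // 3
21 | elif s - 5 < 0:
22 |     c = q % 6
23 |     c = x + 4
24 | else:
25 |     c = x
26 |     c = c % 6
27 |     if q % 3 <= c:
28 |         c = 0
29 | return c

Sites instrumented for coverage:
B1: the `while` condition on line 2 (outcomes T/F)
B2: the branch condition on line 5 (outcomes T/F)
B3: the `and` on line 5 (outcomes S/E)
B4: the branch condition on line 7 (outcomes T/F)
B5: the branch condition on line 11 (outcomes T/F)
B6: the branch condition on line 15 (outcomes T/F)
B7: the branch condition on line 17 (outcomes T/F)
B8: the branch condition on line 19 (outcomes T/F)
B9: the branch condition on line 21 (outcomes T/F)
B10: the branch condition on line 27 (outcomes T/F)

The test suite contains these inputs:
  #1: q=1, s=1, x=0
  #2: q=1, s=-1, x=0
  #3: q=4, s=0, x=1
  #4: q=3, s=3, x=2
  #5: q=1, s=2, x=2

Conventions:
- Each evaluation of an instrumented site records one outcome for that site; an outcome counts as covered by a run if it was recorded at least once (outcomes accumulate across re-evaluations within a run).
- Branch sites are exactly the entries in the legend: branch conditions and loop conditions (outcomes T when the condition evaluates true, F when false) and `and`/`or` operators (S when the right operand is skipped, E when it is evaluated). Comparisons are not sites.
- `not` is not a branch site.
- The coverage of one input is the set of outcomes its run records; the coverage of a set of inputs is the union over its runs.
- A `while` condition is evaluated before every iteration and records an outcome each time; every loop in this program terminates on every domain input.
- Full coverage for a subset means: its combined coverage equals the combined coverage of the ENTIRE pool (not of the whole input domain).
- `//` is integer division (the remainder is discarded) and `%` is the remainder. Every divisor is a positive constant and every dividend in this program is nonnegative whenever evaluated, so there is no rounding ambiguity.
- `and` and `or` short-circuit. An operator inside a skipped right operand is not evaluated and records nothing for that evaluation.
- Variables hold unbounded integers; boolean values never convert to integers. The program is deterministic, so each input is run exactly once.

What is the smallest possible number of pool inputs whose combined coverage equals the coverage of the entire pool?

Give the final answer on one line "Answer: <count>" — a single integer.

test 1 (q=1, s=1, x=0) fires B1->T, B1->F, B3->E, B2->T, B5->T, B6->F, B7->T, B8->T; hits B1=T, B1=F, B2=T, B3=E, B5=T, B6=F, B7=T, B8=T
test 2 (q=1, s=-1, x=0) fires B1->T, B1->F, B3->E, B2->T, B5->T, B6->T, B7->T, B8->T; hits B1=T, B1=F, B2=T, B3=E, B5=T, B6=T, B7=T, B8=T
test 3 (q=4, s=0, x=1) fires B1->T, B1->T, B1->T, B1->T, B1->T, B1->F, B3->E, B2->F, B4->T, B5->T, B6->T, B7->F, B9->T; hits B1=T, B1=F, B2=F, B3=E, B4=T, B5=T, B6=T, B7=F, B9=T
test 4 (q=3, s=3, x=2) fires B1->T, B1->T, B1->T, B1->F, B3->S, B2->F, B4->T, B5->T, B6->T, B7->F, B9->T; hits B1=T, B1=F, B2=F, B3=S, B4=T, B5=T, B6=T, B7=F, B9=T
test 5 (q=1, s=2, x=2) fires B1->T, B1->F, B3->S, B2->F, B4->T, B5->F, B6->T, B7->F, B9->T; hits B1=T, B1=F, B2=F, B3=S, B4=T, B5=F, B6=T, B7=F, B9=T
the full pool covers 15 outcomes: B1=T, B1=F, B2=T, B2=F, B3=S, B3=E, B4=T, B5=T, B5=F, B6=T, B6=F, B7=T, B7=F, B8=T, B9=T
checked all size-1 subsets: none covers 15 outcomes (max 9/15)
size 2: inputs {1, 5} cover all 15 outcomes, and no lexicographically smaller subset of this size does

Answer: 2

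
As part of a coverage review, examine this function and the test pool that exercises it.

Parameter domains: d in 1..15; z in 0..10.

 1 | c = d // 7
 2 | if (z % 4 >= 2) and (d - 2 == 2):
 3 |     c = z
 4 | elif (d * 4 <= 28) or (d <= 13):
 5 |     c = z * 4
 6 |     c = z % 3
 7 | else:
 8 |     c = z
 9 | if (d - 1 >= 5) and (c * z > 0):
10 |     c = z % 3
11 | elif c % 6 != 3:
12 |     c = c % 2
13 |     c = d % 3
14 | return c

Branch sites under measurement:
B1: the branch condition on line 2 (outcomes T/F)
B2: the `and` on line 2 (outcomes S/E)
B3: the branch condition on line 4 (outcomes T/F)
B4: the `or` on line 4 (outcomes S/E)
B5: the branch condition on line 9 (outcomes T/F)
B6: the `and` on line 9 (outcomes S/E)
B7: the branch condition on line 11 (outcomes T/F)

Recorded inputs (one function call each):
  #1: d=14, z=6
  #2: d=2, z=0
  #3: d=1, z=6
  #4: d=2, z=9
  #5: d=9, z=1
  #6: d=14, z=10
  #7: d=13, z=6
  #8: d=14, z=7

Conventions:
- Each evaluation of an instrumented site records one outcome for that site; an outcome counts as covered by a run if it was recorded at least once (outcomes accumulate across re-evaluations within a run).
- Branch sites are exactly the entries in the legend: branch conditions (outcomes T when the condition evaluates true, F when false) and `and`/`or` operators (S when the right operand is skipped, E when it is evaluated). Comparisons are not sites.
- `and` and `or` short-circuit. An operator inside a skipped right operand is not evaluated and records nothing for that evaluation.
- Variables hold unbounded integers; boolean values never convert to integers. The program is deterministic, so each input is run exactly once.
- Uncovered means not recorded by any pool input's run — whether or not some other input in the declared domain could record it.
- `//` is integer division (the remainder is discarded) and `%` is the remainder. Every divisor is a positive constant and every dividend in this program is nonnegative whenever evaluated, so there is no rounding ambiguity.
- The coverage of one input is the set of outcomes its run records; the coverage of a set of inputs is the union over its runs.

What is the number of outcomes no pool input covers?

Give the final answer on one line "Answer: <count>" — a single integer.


#1 (d=14, z=6) -> B2->E, B1->F, B4->E, B3->F, B6->E, B5->T; covered: B1=F, B2=E, B3=F, B4=E, B5=T, B6=E
#2 (d=2, z=0) -> B2->S, B1->F, B4->S, B3->T, B6->S, B5->F, B7->T; covered: B1=F, B2=S, B3=T, B4=S, B5=F, B6=S, B7=T
#3 (d=1, z=6) -> B2->E, B1->F, B4->S, B3->T, B6->S, B5->F, B7->T; covered: B1=F, B2=E, B3=T, B4=S, B5=F, B6=S, B7=T
#4 (d=2, z=9) -> B2->S, B1->F, B4->S, B3->T, B6->S, B5->F, B7->T; covered: B1=F, B2=S, B3=T, B4=S, B5=F, B6=S, B7=T
#5 (d=9, z=1) -> B2->S, B1->F, B4->E, B3->T, B6->E, B5->T; covered: B1=F, B2=S, B3=T, B4=E, B5=T, B6=E
#6 (d=14, z=10) -> B2->E, B1->F, B4->E, B3->F, B6->E, B5->T; covered: B1=F, B2=E, B3=F, B4=E, B5=T, B6=E
#7 (d=13, z=6) -> B2->E, B1->F, B4->E, B3->T, B6->E, B5->F, B7->T; covered: B1=F, B2=E, B3=T, B4=E, B5=F, B6=E, B7=T
#8 (d=14, z=7) -> B2->E, B1->F, B4->E, B3->F, B6->E, B5->T; covered: B1=F, B2=E, B3=F, B4=E, B5=T, B6=E
union over the pool: B1=F, B2=S, B2=E, B3=T, B3=F, B4=S, B4=E, B5=T, B5=F, B6=S, B6=E, B7=T
uncovered (2 of 14): B1=T, B7=F
Answer: 2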